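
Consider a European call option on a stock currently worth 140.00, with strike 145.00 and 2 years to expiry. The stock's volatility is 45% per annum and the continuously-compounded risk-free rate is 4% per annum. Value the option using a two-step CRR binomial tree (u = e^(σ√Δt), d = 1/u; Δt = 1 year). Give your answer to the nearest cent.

CRR parameters: u = e^(σ√Δt) = e^(0.45·√1) = 1.5683, d = 1/u = 0.6376
Per-period rate: rΔt = 0.04·1 = 0.04, so R = e^0.04 = 1.0408
Risk-neutral probability p = (e^0.04 − 0.6376)/(1.5683 − 0.6376) = 0.4032/0.9307 = 0.4332
Terminal stock prices: S_uu = 344.3, S_ud = 140, S_dd = 56.92
Terminal payoffs (S − K): max(199.3, 0) = 199.3, max(-5, 0) = 0, max(-88.08, 0) = 0
Node u (S = 219.6): V_u = e^(−0.04)·[0.4332·199.3444 + 0.5668·0.0000] = 82.9721
Node d (S = 89.27): V_d = e^(−0.04)·[0.4332·0.0000 + 0.5668·0.0000] = 0.0000
Node 0 (S = 140): V_0 = e^(−0.04)·[0.4332·82.9721 + 0.5668·0.0000] = 34.5350

34.54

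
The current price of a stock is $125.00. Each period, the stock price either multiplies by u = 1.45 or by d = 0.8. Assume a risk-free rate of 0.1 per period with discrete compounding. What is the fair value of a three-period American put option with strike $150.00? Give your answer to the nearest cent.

$27.89

Risk-neutral probability p = (1 + 0.1 − 0.8)/(1.45 − 0.8) = 0.3000/0.6500 = 0.4615
Terminal stock prices: S_uuu = 381.1, S_uud = 210.2, S_udd = 116, S_ddd = 64
Terminal payoffs (K − S): max(-231.1, 0) = 0, max(-60.25, 0) = 0, max(34, 0) = 34, max(86, 0) = 86
Node uu (S = 262.8): continuation = 1/1.1·[0.4615·0.0000 + 0.5385·0.0000] = 0.0000; exercise value = 0.0000 ≤ continuation, so V_uu = 0.0000
Node ud (S = 145): continuation = 1/1.1·[0.4615·0.0000 + 0.5385·34.0000] = 16.6434; exercise value = 5.0000 ≤ continuation, so V_ud = 16.6434
Node dd (S = 80): continuation = 1/1.1·[0.4615·34.0000 + 0.5385·86.0000] = 56.3636; exercise value = 70.0000 > continuation, so V_dd = 70.0000 (exercise)
Node u (S = 181.2): continuation = 1/1.1·[0.4615·0.0000 + 0.5385·16.6434] = 8.1471; exercise value = 0.0000 ≤ continuation, so V_u = 8.1471
Node d (S = 100): continuation = 1/1.1·[0.4615·16.6434 + 0.5385·70.0000] = 41.2490; exercise value = 50.0000 > continuation, so V_d = 50.0000 (exercise)
Node 0 (S = 125): continuation = 1/1.1·[0.4615·8.1471 + 0.5385·50.0000] = 27.8939; exercise value = 25.0000 ≤ continuation, so V_0 = 27.8939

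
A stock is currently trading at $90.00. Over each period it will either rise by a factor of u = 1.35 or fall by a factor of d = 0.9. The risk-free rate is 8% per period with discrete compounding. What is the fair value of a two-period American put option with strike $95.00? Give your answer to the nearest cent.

Risk-neutral probability p = (1 + 0.08 − 0.9)/(1.35 − 0.9) = 0.1800/0.4500 = 0.4000
Terminal stock prices: S_uu = 164, S_ud = 109.4, S_dd = 72.9
Terminal payoffs (K − S): max(-69.03, 0) = 0, max(-14.35, 0) = 0, max(22.1, 0) = 22.1
Node u (S = 121.5): continuation = 1/1.08·[0.4000·0.0000 + 0.6000·0.0000] = 0.0000; exercise value = 0.0000 ≤ continuation, so V_u = 0.0000
Node d (S = 81): continuation = 1/1.08·[0.4000·0.0000 + 0.6000·22.1000] = 12.2778; exercise value = 14.0000 > continuation, so V_d = 14.0000 (exercise)
Node 0 (S = 90): continuation = 1/1.08·[0.4000·0.0000 + 0.6000·14.0000] = 7.7778; exercise value = 5.0000 ≤ continuation, so V_0 = 7.7778

$7.78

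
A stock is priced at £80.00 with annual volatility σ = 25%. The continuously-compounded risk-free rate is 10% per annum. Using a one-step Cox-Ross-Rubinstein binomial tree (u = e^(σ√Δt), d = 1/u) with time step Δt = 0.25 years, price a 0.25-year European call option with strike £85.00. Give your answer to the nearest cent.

£3.14

CRR parameters: u = e^(σ√Δt) = e^(0.25·√0.25) = 1.1331, d = 1/u = 0.8825
Per-period rate: rΔt = 0.1·0.25 = 0.025, so R = e^0.025 = 1.0253
Risk-neutral probability p = (e^0.025 − 0.8825)/(1.1331 − 0.8825) = 0.1428/0.2507 = 0.5698
Terminal stock prices: S_u = 90.65, S_d = 70.6
Terminal payoffs (S − K): max(5.652, 0) = 5.652, max(-14.4, 0) = 0
Node 0 (S = 80): V_0 = e^(−0.025)·[0.5698·5.6519 + 0.4302·0.0000] = 3.1409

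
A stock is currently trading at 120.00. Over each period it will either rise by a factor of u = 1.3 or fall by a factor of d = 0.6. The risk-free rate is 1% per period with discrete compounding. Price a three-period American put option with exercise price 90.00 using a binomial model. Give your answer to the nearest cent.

14.48

Risk-neutral probability p = (1 + 0.01 − 0.6)/(1.3 − 0.6) = 0.4100/0.7000 = 0.5857
Terminal stock prices: S_uuu = 263.6, S_uud = 121.7, S_udd = 56.16, S_ddd = 25.92
Terminal payoffs (K − S): max(-173.6, 0) = 0, max(-31.68, 0) = 0, max(33.84, 0) = 33.84, max(64.08, 0) = 64.08
Node uu (S = 202.8): continuation = 1/1.01·[0.5857·0.0000 + 0.4143·0.0000] = 0.0000; exercise value = 0.0000 ≤ continuation, so V_uu = 0.0000
Node ud (S = 93.6): continuation = 1/1.01·[0.5857·0.0000 + 0.4143·33.8400] = 13.8806; exercise value = 0.0000 ≤ continuation, so V_ud = 13.8806
Node dd (S = 43.2): continuation = 1/1.01·[0.5857·33.8400 + 0.4143·64.0800] = 45.9089; exercise value = 46.8000 > continuation, so V_dd = 46.8000 (exercise)
Node u (S = 156): continuation = 1/1.01·[0.5857·0.0000 + 0.4143·13.8806] = 5.6936; exercise value = 0.0000 ≤ continuation, so V_u = 5.6936
Node d (S = 72): continuation = 1/1.01·[0.5857·13.8806 + 0.4143·46.8000] = 27.2462; exercise value = 18.0000 ≤ continuation, so V_d = 27.2462
Node 0 (S = 120): continuation = 1/1.01·[0.5857·5.6936 + 0.4143·27.2462] = 14.4778; exercise value = 0.0000 ≤ continuation, so V_0 = 14.4778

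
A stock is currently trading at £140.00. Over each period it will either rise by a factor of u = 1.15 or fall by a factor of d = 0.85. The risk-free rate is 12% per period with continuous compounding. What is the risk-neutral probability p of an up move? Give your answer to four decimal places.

p = 0.9250

Risk-neutral probability p = (e^0.12 − 0.85)/(1.15 − 0.85) = 0.2775/0.3000 = 0.9250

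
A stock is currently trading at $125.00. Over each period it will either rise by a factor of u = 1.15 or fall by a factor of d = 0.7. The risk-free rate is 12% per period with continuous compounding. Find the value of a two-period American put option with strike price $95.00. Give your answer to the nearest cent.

$0.33

Risk-neutral probability p = (e^0.12 − 0.7)/(1.15 − 0.7) = 0.4275/0.4500 = 0.9500
Terminal stock prices: S_uu = 165.3, S_ud = 100.6, S_dd = 61.25
Terminal payoffs (K − S): max(-70.31, 0) = 0, max(-5.625, 0) = 0, max(33.75, 0) = 33.75
Node u (S = 143.8): continuation = e^(−0.12)·[0.9500·0.0000 + 0.0500·0.0000] = 0.0000; exercise value = 0.0000 ≤ continuation, so V_u = 0.0000
Node d (S = 87.5): continuation = e^(−0.12)·[0.9500·0.0000 + 0.0500·33.7500] = 1.4969; exercise value = 7.5000 > continuation, so V_d = 7.5000 (exercise)
Node 0 (S = 125): continuation = e^(−0.12)·[0.9500·0.0000 + 0.0500·7.5000] = 0.3326; exercise value = 0.0000 ≤ continuation, so V_0 = 0.3326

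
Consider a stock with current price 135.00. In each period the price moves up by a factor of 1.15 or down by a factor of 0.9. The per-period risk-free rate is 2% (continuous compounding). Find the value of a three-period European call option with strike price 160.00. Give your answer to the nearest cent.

Risk-neutral probability p = (e^0.02 − 0.9)/(1.15 − 0.9) = 0.1202/0.2500 = 0.4808
Terminal stock prices: S_uuu = 205.3, S_uud = 160.7, S_udd = 125.8, S_ddd = 98.42
Terminal payoffs (S − K): max(45.32, 0) = 45.32, max(0.6837, 0) = 0.6837, max(-34.25, 0) = 0, max(-61.58, 0) = 0
Node uu (S = 178.5): V_uu = e^(−0.02)·[0.4808·45.3181 + 0.5192·0.6837] = 21.7057
Node ud (S = 139.7): V_ud = e^(−0.02)·[0.4808·0.6837 + 0.5192·0.0000] = 0.3222
Node dd (S = 109.4): V_dd = e^(−0.02)·[0.4808·0.0000 + 0.5192·0.0000] = 0.0000
Node u (S = 155.2): V_u = e^(−0.02)·[0.4808·21.7057 + 0.5192·0.3222] = 10.3936
Node d (S = 121.5): V_d = e^(−0.02)·[0.4808·0.3222 + 0.5192·0.0000] = 0.1519
Node 0 (S = 135): V_0 = e^(−0.02)·[0.4808·10.3936 + 0.5192·0.1519] = 4.9756

4.98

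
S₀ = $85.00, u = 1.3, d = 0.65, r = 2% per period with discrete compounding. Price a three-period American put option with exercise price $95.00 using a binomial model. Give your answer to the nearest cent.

$22.46

Risk-neutral probability p = (1 + 0.02 − 0.65)/(1.3 − 0.65) = 0.3700/0.6500 = 0.5692
Terminal stock prices: S_uuu = 186.7, S_uud = 93.37, S_udd = 46.69, S_ddd = 23.34
Terminal payoffs (K − S): max(-91.75, 0) = 0, max(1.627, 0) = 1.627, max(48.31, 0) = 48.31, max(71.66, 0) = 71.66
Node uu (S = 143.7): continuation = 1/1.02·[0.5692·0.0000 + 0.4308·1.6275] = 0.6873; exercise value = 0.0000 ≤ continuation, so V_uu = 0.6873
Node ud (S = 71.83): continuation = 1/1.02·[0.5692·1.6275 + 0.4308·48.3137] = 21.3123; exercise value = 23.1750 > continuation, so V_ud = 23.1750 (exercise)
Node dd (S = 35.91): continuation = 1/1.02·[0.5692·48.3137 + 0.4308·71.6569] = 57.2248; exercise value = 59.0875 > continuation, so V_dd = 59.0875 (exercise)
Node u (S = 110.5): continuation = 1/1.02·[0.5692·0.6873 + 0.4308·23.1750] = 10.1709; exercise value = 0.0000 ≤ continuation, so V_u = 10.1709
Node d (S = 55.25): continuation = 1/1.02·[0.5692·23.1750 + 0.4308·59.0875] = 37.8873; exercise value = 39.7500 > continuation, so V_d = 39.7500 (exercise)
Node 0 (S = 85): continuation = 1/1.02·[0.5692·10.1709 + 0.4308·39.7500] = 22.4634; exercise value = 10.0000 ≤ continuation, so V_0 = 22.4634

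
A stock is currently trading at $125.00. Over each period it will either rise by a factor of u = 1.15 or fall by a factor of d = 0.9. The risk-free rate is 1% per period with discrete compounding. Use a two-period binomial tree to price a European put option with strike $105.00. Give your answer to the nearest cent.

Risk-neutral probability p = (1 + 0.01 − 0.9)/(1.15 − 0.9) = 0.1100/0.2500 = 0.4400
Terminal stock prices: S_uu = 165.3, S_ud = 129.4, S_dd = 101.2
Terminal payoffs (K − S): max(-60.31, 0) = 0, max(-24.38, 0) = 0, max(3.75, 0) = 3.75
Node u (S = 143.8): V_u = 1/1.01·[0.4400·0.0000 + 0.5600·0.0000] = 0.0000
Node d (S = 112.5): V_d = 1/1.01·[0.4400·0.0000 + 0.5600·3.7500] = 2.0792
Node 0 (S = 125): V_0 = 1/1.01·[0.4400·0.0000 + 0.5600·2.0792] = 1.1528

$1.15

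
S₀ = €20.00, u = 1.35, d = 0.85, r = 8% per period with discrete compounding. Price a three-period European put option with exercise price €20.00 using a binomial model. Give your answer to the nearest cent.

€1.12

Risk-neutral probability p = (1 + 0.08 − 0.85)/(1.35 − 0.85) = 0.2300/0.5000 = 0.4600
Terminal stock prices: S_uuu = 49.21, S_uud = 30.98, S_udd = 19.51, S_ddd = 12.28
Terminal payoffs (K − S): max(-29.21, 0) = 0, max(-10.98, 0) = 0, max(0.4925, 0) = 0.4925, max(7.718, 0) = 7.718
Node uu (S = 36.45): V_uu = 1/1.08·[0.4600·0.0000 + 0.5400·0.0000] = 0.0000
Node ud (S = 22.95): V_ud = 1/1.08·[0.4600·0.0000 + 0.5400·0.4925] = 0.2463
Node dd (S = 14.45): V_dd = 1/1.08·[0.4600·0.4925 + 0.5400·7.7175] = 4.0685
Node u (S = 27): V_u = 1/1.08·[0.4600·0.0000 + 0.5400·0.2463] = 0.1231
Node d (S = 17): V_d = 1/1.08·[0.4600·0.2463 + 0.5400·4.0685] = 2.1391
Node 0 (S = 20): V_0 = 1/1.08·[0.4600·0.1231 + 0.5400·2.1391] = 1.1220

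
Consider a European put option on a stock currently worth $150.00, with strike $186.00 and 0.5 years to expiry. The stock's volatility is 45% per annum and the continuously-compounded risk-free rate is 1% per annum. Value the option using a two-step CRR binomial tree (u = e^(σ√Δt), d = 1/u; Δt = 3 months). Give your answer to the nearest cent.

CRR parameters: u = e^(σ√Δt) = e^(0.45·√0.25) = 1.2523, d = 1/u = 0.7985
Per-period rate: rΔt = 0.01·0.25 = 0.0025, so R = e^0.0025 = 1.0025
Risk-neutral probability p = (e^0.0025 − 0.7985)/(1.2523 − 0.7985) = 0.2040/0.4538 = 0.4495
Terminal stock prices: S_uu = 235.2, S_ud = 150, S_dd = 95.64
Terminal payoffs (K − S): max(-49.25, 0) = 0, max(36, 0) = 36, max(90.36, 0) = 90.36
Node u (S = 187.8): V_u = e^(−0.0025)·[0.4495·0.0000 + 0.5505·36.0000] = 19.7684
Node d (S = 119.8): V_d = e^(−0.0025)·[0.4495·36.0000 + 0.5505·90.3558] = 65.7581
Node 0 (S = 150): V_0 = e^(−0.0025)·[0.4495·19.7684 + 0.5505·65.7581] = 44.9731

$44.97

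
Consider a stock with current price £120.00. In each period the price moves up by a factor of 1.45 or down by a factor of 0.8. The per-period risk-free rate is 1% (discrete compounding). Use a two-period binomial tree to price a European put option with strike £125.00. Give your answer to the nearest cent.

Risk-neutral probability p = (1 + 0.01 − 0.8)/(1.45 − 0.8) = 0.2100/0.6500 = 0.3231
Terminal stock prices: S_uu = 252.3, S_ud = 139.2, S_dd = 76.8
Terminal payoffs (K − S): max(-127.3, 0) = 0, max(-14.2, 0) = 0, max(48.2, 0) = 48.2
Node u (S = 174): V_u = 1/1.01·[0.3231·0.0000 + 0.6769·0.0000] = 0.0000
Node d (S = 96): V_d = 1/1.01·[0.3231·0.0000 + 0.6769·48.2000] = 32.3046
Node 0 (S = 120): V_0 = 1/1.01·[0.3231·0.0000 + 0.6769·32.3046] = 21.6512

£21.65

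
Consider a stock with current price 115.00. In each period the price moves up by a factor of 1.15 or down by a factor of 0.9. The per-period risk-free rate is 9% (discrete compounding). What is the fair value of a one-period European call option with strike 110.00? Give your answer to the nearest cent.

Risk-neutral probability p = (1 + 0.09 − 0.9)/(1.15 − 0.9) = 0.1900/0.2500 = 0.7600
Terminal stock prices: S_u = 132.2, S_d = 103.5
Terminal payoffs (S − K): max(22.25, 0) = 22.25, max(-6.5, 0) = 0
Node 0 (S = 115): V_0 = 1/1.09·[0.7600·22.2500 + 0.2400·0.0000] = 15.5138

15.51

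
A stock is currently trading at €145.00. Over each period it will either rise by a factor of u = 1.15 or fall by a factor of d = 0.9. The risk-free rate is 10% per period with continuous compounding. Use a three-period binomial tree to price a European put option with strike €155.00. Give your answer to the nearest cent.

Risk-neutral probability p = (e^0.1 − 0.9)/(1.15 − 0.9) = 0.2052/0.2500 = 0.8207
Terminal stock prices: S_uuu = 220.5, S_uud = 172.6, S_udd = 135.1, S_ddd = 105.7
Terminal payoffs (K − S): max(-65.53, 0) = 0, max(-17.59, 0) = 0, max(19.93, 0) = 19.93, max(49.29, 0) = 49.29
Node uu (S = 191.8): V_uu = e^(−0.1)·[0.8207·0.0000 + 0.1793·0.0000] = 0.0000
Node ud (S = 150.1): V_ud = e^(−0.1)·[0.8207·0.0000 + 0.1793·19.9325] = 3.2341
Node dd (S = 117.5): V_dd = e^(−0.1)·[0.8207·19.9325 + 0.1793·49.2950] = 22.7998
Node u (S = 166.8): V_u = e^(−0.1)·[0.8207·0.0000 + 0.1793·3.2341] = 0.5247
Node d (S = 130.5): V_d = e^(−0.1)·[0.8207·3.2341 + 0.1793·22.7998] = 6.1009
Node 0 (S = 145): V_0 = e^(−0.1)·[0.8207·0.5247 + 0.1793·6.1009] = 1.3795

€1.38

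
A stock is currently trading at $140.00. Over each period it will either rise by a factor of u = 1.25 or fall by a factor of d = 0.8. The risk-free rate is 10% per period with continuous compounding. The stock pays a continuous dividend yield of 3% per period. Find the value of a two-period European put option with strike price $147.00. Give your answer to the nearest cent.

Per-period risk-free factor R = e^0.1 = 1.1052; dividend-adjusted growth = e^(0.1−0.03) = 1.0725.
Risk-neutral probability p = (1.0725 − 0.8)/(1.25 − 0.8) = 0.2725/0.4500 = 0.6056
Terminal stock prices: S_uu = 218.8, S_ud = 140, S_dd = 89.6
Terminal payoffs (K − S): max(-71.75, 0) = 0, max(7, 0) = 7, max(57.4, 0) = 57.4
Node u (S = 175): V_u = e^(−0.1)·[0.6056·0.0000 + 0.3944·7.0000] = 2.4982
Node d (S = 112): V_d = e^(−0.1)·[0.6056·7.0000 + 0.3944·57.4000] = 24.3212
Node 0 (S = 140): V_0 = e^(−0.1)·[0.6056·2.4982 + 0.3944·24.3212] = 10.0489

$10.05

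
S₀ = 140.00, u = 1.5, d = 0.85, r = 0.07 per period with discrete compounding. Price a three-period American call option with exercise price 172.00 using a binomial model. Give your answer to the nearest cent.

27.28

Risk-neutral probability p = (1 + 0.07 − 0.85)/(1.5 − 0.85) = 0.2200/0.6500 = 0.3385
Terminal stock prices: S_uuu = 472.5, S_uud = 267.8, S_udd = 151.7, S_ddd = 85.98
Terminal payoffs (S − K): max(300.5, 0) = 300.5, max(95.75, 0) = 95.75, max(-20.28, 0) = 0, max(-86.02, 0) = 0
Node uu (S = 315): continuation = 1/1.07·[0.3385·300.5000 + 0.6615·95.7500] = 154.2523; exercise value = 143.0000 ≤ continuation, so V_uu = 154.2523
Node ud (S = 178.5): continuation = 1/1.07·[0.3385·95.7500 + 0.6615·0.0000] = 30.2876; exercise value = 6.5000 ≤ continuation, so V_ud = 30.2876
Node dd (S = 101.1): continuation = 1/1.07·[0.3385·0.0000 + 0.6615·0.0000] = 0.0000; exercise value = 0.0000 ≤ continuation, so V_dd = 0.0000
Node u (S = 210): continuation = 1/1.07·[0.3385·154.2523 + 0.6615·30.2876] = 67.5186; exercise value = 38.0000 ≤ continuation, so V_u = 67.5186
Node d (S = 119): continuation = 1/1.07·[0.3385·30.2876 + 0.6615·0.0000] = 9.5805; exercise value = 0.0000 ≤ continuation, so V_d = 9.5805
Node 0 (S = 140): continuation = 1/1.07·[0.3385·67.5186 + 0.6615·9.5805] = 27.2807; exercise value = 0.0000 ≤ continuation, so V_0 = 27.2807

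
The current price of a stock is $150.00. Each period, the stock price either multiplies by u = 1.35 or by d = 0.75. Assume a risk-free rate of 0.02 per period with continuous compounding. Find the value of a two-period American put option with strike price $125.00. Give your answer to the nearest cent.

Risk-neutral probability p = (e^0.02 − 0.75)/(1.35 − 0.75) = 0.2702/0.6000 = 0.4503
Terminal stock prices: S_uu = 273.4, S_ud = 151.9, S_dd = 84.38
Terminal payoffs (K − S): max(-148.4, 0) = 0, max(-26.88, 0) = 0, max(40.62, 0) = 40.62
Node u (S = 202.5): continuation = e^(−0.02)·[0.4503·0.0000 + 0.5497·0.0000] = 0.0000; exercise value = 0.0000 ≤ continuation, so V_u = 0.0000
Node d (S = 112.5): continuation = e^(−0.02)·[0.4503·0.0000 + 0.5497·40.6250] = 21.8880; exercise value = 12.5000 ≤ continuation, so V_d = 21.8880
Node 0 (S = 150): continuation = e^(−0.02)·[0.4503·0.0000 + 0.5497·21.8880] = 11.7928; exercise value = 0.0000 ≤ continuation, so V_0 = 11.7928

$11.79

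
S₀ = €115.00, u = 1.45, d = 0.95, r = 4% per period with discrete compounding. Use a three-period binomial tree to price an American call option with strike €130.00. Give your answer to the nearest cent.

Risk-neutral probability p = (1 + 0.04 − 0.95)/(1.45 − 0.95) = 0.0900/0.5000 = 0.1800
Terminal stock prices: S_uuu = 350.6, S_uud = 229.7, S_udd = 150.5, S_ddd = 98.6
Terminal payoffs (S − K): max(220.6, 0) = 220.6, max(99.7, 0) = 99.7, max(20.49, 0) = 20.49, max(-31.4, 0) = 0
Node uu (S = 241.8): continuation = 1/1.04·[0.1800·220.5919 + 0.8200·99.6981] = 116.7875; exercise value = 111.7875 ≤ continuation, so V_uu = 116.7875
Node ud (S = 158.4): continuation = 1/1.04·[0.1800·99.6981 + 0.8200·20.4919] = 33.4125; exercise value = 28.4125 ≤ continuation, so V_ud = 33.4125
Node dd (S = 103.8): continuation = 1/1.04·[0.1800·20.4919 + 0.8200·0.0000] = 3.5467; exercise value = 0.0000 ≤ continuation, so V_dd = 3.5467
Node u (S = 166.8): continuation = 1/1.04·[0.1800·116.7875 + 0.8200·33.4125] = 46.5577; exercise value = 36.7500 ≤ continuation, so V_u = 46.5577
Node d (S = 109.2): continuation = 1/1.04·[0.1800·33.4125 + 0.8200·3.5467] = 8.5793; exercise value = 0.0000 ≤ continuation, so V_d = 8.5793
Node 0 (S = 115): continuation = 1/1.04·[0.1800·46.5577 + 0.8200·8.5793] = 14.8225; exercise value = 0.0000 ≤ continuation, so V_0 = 14.8225

€14.82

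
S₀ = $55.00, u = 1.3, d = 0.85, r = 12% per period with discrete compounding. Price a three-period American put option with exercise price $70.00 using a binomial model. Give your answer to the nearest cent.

Risk-neutral probability p = (1 + 0.12 − 0.85)/(1.3 − 0.85) = 0.2700/0.4500 = 0.6000
Terminal stock prices: S_uuu = 120.8, S_uud = 79.01, S_udd = 51.66, S_ddd = 33.78
Terminal payoffs (K − S): max(-50.84, 0) = 0, max(-9.008, 0) = 0, max(18.34, 0) = 18.34, max(36.22, 0) = 36.22
Node uu (S = 92.95): continuation = 1/1.12·[0.6000·0.0000 + 0.4000·0.0000] = 0.0000; exercise value = 0.0000 ≤ continuation, so V_uu = 0.0000
Node ud (S = 60.77): continuation = 1/1.12·[0.6000·0.0000 + 0.4000·18.3413] = 6.5504; exercise value = 9.2250 > continuation, so V_ud = 9.2250 (exercise)
Node dd (S = 39.74): continuation = 1/1.12·[0.6000·18.3413 + 0.4000·36.2231] = 22.7625; exercise value = 30.2625 > continuation, so V_dd = 30.2625 (exercise)
Node u (S = 71.5): continuation = 1/1.12·[0.6000·0.0000 + 0.4000·9.2250] = 3.2946; exercise value = 0.0000 ≤ continuation, so V_u = 3.2946
Node d (S = 46.75): continuation = 1/1.12·[0.6000·9.2250 + 0.4000·30.2625] = 15.7500; exercise value = 23.2500 > continuation, so V_d = 23.2500 (exercise)
Node 0 (S = 55): continuation = 1/1.12·[0.6000·3.2946 + 0.4000·23.2500] = 10.0686; exercise value = 15.0000 > continuation, so V_0 = 15.0000 (exercise)

$15.00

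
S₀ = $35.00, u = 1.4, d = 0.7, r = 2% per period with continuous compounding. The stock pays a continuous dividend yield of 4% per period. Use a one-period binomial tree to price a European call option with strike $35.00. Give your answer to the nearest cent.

$5.49

Per-period risk-free factor R = e^0.02 = 1.0202; dividend-adjusted growth = e^(0.02−0.04) = 0.9802.
Risk-neutral probability p = (0.9802 − 0.7)/(1.4 − 0.7) = 0.2802/0.7000 = 0.4003
Terminal stock prices: S_u = 49, S_d = 24.5
Terminal payoffs (S − K): max(14, 0) = 14, max(-10.5, 0) = 0
Node 0 (S = 35): V_0 = e^(−0.02)·[0.4003·14.0000 + 0.5997·0.0000] = 5.4930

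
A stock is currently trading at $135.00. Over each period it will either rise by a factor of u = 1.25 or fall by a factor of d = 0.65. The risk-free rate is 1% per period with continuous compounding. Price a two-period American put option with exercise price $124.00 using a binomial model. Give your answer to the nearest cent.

Risk-neutral probability p = (e^0.01 − 0.65)/(1.25 − 0.65) = 0.3601/0.6000 = 0.6001
Terminal stock prices: S_uu = 210.9, S_ud = 109.7, S_dd = 57.04
Terminal payoffs (K − S): max(-86.94, 0) = 0, max(14.31, 0) = 14.31, max(66.96, 0) = 66.96
Node u (S = 168.8): continuation = e^(−0.01)·[0.6001·0.0000 + 0.3999·14.3125] = 5.6669; exercise value = 0.0000 ≤ continuation, so V_u = 5.6669
Node d (S = 87.75): continuation = e^(−0.01)·[0.6001·14.3125 + 0.3999·66.9625] = 35.0162; exercise value = 36.2500 > continuation, so V_d = 36.2500 (exercise)
Node 0 (S = 135): continuation = e^(−0.01)·[0.6001·5.6669 + 0.3999·36.2500] = 17.7195; exercise value = 0.0000 ≤ continuation, so V_0 = 17.7195

$17.72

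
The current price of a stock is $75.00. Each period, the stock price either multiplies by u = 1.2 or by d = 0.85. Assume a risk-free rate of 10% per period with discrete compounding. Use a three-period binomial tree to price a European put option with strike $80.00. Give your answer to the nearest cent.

$2.56

Risk-neutral probability p = (1 + 0.1 − 0.85)/(1.2 − 0.85) = 0.2500/0.3500 = 0.7143
Terminal stock prices: S_uuu = 129.6, S_uud = 91.8, S_udd = 65.02, S_ddd = 46.06
Terminal payoffs (K − S): max(-49.6, 0) = 0, max(-11.8, 0) = 0, max(14.98, 0) = 14.98, max(33.94, 0) = 33.94
Node uu (S = 108): V_uu = 1/1.1·[0.7143·0.0000 + 0.2857·0.0000] = 0.0000
Node ud (S = 76.5): V_ud = 1/1.1·[0.7143·0.0000 + 0.2857·14.9750] = 3.8896
Node dd (S = 54.19): V_dd = 1/1.1·[0.7143·14.9750 + 0.2857·33.9406] = 18.5398
Node u (S = 90): V_u = 1/1.1·[0.7143·0.0000 + 0.2857·3.8896] = 1.0103
Node d (S = 63.75): V_d = 1/1.1·[0.7143·3.8896 + 0.2857·18.5398] = 7.3412
Node 0 (S = 75): V_0 = 1/1.1·[0.7143·1.0103 + 0.2857·7.3412] = 2.5628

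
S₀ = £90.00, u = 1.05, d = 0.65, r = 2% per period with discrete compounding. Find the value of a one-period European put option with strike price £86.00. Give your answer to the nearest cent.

£2.02

Risk-neutral probability p = (1 + 0.02 − 0.65)/(1.05 − 0.65) = 0.3700/0.4000 = 0.9250
Terminal stock prices: S_u = 94.5, S_d = 58.5
Terminal payoffs (K − S): max(-8.5, 0) = 0, max(27.5, 0) = 27.5
Node 0 (S = 90): V_0 = 1/1.02·[0.9250·0.0000 + 0.0750·27.5000] = 2.0221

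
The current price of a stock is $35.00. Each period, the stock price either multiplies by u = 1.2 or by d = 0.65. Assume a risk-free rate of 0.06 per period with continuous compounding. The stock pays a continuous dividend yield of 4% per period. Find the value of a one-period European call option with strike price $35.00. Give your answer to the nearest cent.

$4.44

Per-period risk-free factor R = e^0.06 = 1.0618; dividend-adjusted growth = e^(0.06−0.04) = 1.0202.
Risk-neutral probability p = (1.0202 − 0.65)/(1.2 − 0.65) = 0.3702/0.5500 = 0.6731
Terminal stock prices: S_u = 42, S_d = 22.75
Terminal payoffs (S − K): max(7, 0) = 7, max(-12.25, 0) = 0
Node 0 (S = 35): V_0 = e^(−0.06)·[0.6731·7.0000 + 0.3269·0.0000] = 4.4373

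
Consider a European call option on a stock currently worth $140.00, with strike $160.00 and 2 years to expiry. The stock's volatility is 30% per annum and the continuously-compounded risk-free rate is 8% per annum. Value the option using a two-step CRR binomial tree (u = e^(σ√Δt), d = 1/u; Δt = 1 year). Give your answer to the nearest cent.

CRR parameters: u = e^(σ√Δt) = e^(0.3·√1) = 1.3499, d = 1/u = 0.7408
Per-period rate: rΔt = 0.08·1 = 0.08, so R = e^0.08 = 1.0833
Risk-neutral probability p = (e^0.08 − 0.7408)/(1.3499 − 0.7408) = 0.3425/0.6090 = 0.5623
Terminal stock prices: S_uu = 255.1, S_ud = 140, S_dd = 76.83
Terminal payoffs (S − K): max(95.1, 0) = 95.1, max(-20, 0) = 0, max(-83.17, 0) = 0
Node u (S = 189): V_u = e^(−0.08)·[0.5623·95.0966 + 0.4377·0.0000] = 49.3624
Node d (S = 103.7): V_d = e^(−0.08)·[0.5623·0.0000 + 0.4377·0.0000] = 0.0000
Node 0 (S = 140): V_0 = e^(−0.08)·[0.5623·49.3624 + 0.4377·0.0000] = 25.6229

$25.62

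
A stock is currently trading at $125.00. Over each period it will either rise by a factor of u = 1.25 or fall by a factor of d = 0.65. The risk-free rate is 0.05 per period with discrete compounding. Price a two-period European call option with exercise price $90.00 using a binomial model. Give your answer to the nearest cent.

Risk-neutral probability p = (1 + 0.05 − 0.65)/(1.25 − 0.65) = 0.4000/0.6000 = 0.6667
Terminal stock prices: S_uu = 195.3, S_ud = 101.6, S_dd = 52.81
Terminal payoffs (S − K): max(105.3, 0) = 105.3, max(11.56, 0) = 11.56, max(-37.19, 0) = 0
Node u (S = 156.2): V_u = 1/1.05·[0.6667·105.3125 + 0.3333·11.5625] = 70.5357
Node d (S = 81.25): V_d = 1/1.05·[0.6667·11.5625 + 0.3333·0.0000] = 7.3413
Node 0 (S = 125): V_0 = 1/1.05·[0.6667·70.5357 + 0.3333·7.3413] = 47.1151

$47.12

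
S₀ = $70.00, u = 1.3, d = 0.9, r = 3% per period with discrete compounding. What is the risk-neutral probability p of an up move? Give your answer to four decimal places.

p = 0.3250

Risk-neutral probability p = (1 + 0.03 − 0.9)/(1.3 − 0.9) = 0.1300/0.4000 = 0.3250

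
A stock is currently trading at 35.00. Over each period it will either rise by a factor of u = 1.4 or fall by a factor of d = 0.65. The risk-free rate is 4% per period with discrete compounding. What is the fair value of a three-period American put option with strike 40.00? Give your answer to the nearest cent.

Risk-neutral probability p = (1 + 0.04 − 0.65)/(1.4 − 0.65) = 0.3900/0.7500 = 0.5200
Terminal stock prices: S_uuu = 96.04, S_uud = 44.59, S_udd = 20.7, S_ddd = 9.612
Terminal payoffs (K − S): max(-56.04, 0) = 0, max(-4.59, 0) = 0, max(19.3, 0) = 19.3, max(30.39, 0) = 30.39
Node uu (S = 68.6): continuation = 1/1.04·[0.5200·0.0000 + 0.4800·0.0000] = 0.0000; exercise value = 0.0000 ≤ continuation, so V_uu = 0.0000
Node ud (S = 31.85): continuation = 1/1.04·[0.5200·0.0000 + 0.4800·19.2975] = 8.9065; exercise value = 8.1500 ≤ continuation, so V_ud = 8.9065
Node dd (S = 14.79): continuation = 1/1.04·[0.5200·19.2975 + 0.4800·30.3881] = 23.6740; exercise value = 25.2125 > continuation, so V_dd = 25.2125 (exercise)
Node u (S = 49): continuation = 1/1.04·[0.5200·0.0000 + 0.4800·8.9065] = 4.1107; exercise value = 0.0000 ≤ continuation, so V_u = 4.1107
Node d (S = 22.75): continuation = 1/1.04·[0.5200·8.9065 + 0.4800·25.2125] = 16.0898; exercise value = 17.2500 > continuation, so V_d = 17.2500 (exercise)
Node 0 (S = 35): continuation = 1/1.04·[0.5200·4.1107 + 0.4800·17.2500] = 10.0169; exercise value = 5.0000 ≤ continuation, so V_0 = 10.0169

10.02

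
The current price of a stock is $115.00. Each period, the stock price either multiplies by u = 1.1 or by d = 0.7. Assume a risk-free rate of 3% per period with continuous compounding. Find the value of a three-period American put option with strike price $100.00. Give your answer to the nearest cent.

Risk-neutral probability p = (e^0.03 − 0.7)/(1.1 − 0.7) = 0.3305/0.4000 = 0.8261
Terminal stock prices: S_uuu = 153.1, S_uud = 97.41, S_udd = 61.98, S_ddd = 39.44
Terminal payoffs (K − S): max(-53.07, 0) = 0, max(2.595, 0) = 2.595, max(38.02, 0) = 38.02, max(60.56, 0) = 60.56
Node uu (S = 139.2): continuation = e^(−0.03)·[0.8261·0.0000 + 0.1739·2.5950] = 0.4378; exercise value = 0.0000 ≤ continuation, so V_uu = 0.4378
Node ud (S = 88.55): continuation = e^(−0.03)·[0.8261·2.5950 + 0.1739·38.0150] = 8.4946; exercise value = 11.4500 > continuation, so V_ud = 11.4500 (exercise)
Node dd (S = 56.35): continuation = e^(−0.03)·[0.8261·38.0150 + 0.1739·60.5550] = 40.6946; exercise value = 43.6500 > continuation, so V_dd = 43.6500 (exercise)
Node u (S = 126.5): continuation = e^(−0.03)·[0.8261·0.4378 + 0.1739·11.4500] = 2.2829; exercise value = 0.0000 ≤ continuation, so V_u = 2.2829
Node d (S = 80.5): continuation = e^(−0.03)·[0.8261·11.4500 + 0.1739·43.6500] = 16.5446; exercise value = 19.5000 > continuation, so V_d = 19.5000 (exercise)
Node 0 (S = 115): continuation = e^(−0.03)·[0.8261·2.2829 + 0.1739·19.5000] = 5.1204; exercise value = 0.0000 ≤ continuation, so V_0 = 5.1204

$5.12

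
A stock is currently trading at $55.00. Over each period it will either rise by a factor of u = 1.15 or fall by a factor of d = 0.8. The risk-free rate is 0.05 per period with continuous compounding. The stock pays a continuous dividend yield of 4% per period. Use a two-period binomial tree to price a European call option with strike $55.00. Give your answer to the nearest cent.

Per-period risk-free factor R = e^0.05 = 1.0513; dividend-adjusted growth = e^(0.05−0.04) = 1.0101.
Risk-neutral probability p = (1.0101 − 0.8)/(1.15 − 0.8) = 0.2101/0.3500 = 0.6001
Terminal stock prices: S_uu = 72.74, S_ud = 50.6, S_dd = 35.2
Terminal payoffs (S − K): max(17.74, 0) = 17.74, max(-4.4, 0) = 0, max(-19.8, 0) = 0
Node u (S = 63.25): V_u = e^(−0.05)·[0.6001·17.7375 + 0.3999·0.0000] = 10.1259
Node d (S = 44): V_d = e^(−0.05)·[0.6001·0.0000 + 0.3999·0.0000] = 0.0000
Node 0 (S = 55): V_0 = e^(−0.05)·[0.6001·10.1259 + 0.3999·0.0000] = 5.7806

$5.78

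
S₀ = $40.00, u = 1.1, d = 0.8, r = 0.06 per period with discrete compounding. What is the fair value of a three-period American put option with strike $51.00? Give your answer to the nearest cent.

$11.00

Risk-neutral probability p = (1 + 0.06 − 0.8)/(1.1 − 0.8) = 0.2600/0.3000 = 0.8667
Terminal stock prices: S_uuu = 53.24, S_uud = 38.72, S_udd = 28.16, S_ddd = 20.48
Terminal payoffs (K − S): max(-2.24, 0) = 0, max(12.28, 0) = 12.28, max(22.84, 0) = 22.84, max(30.52, 0) = 30.52
Node uu (S = 48.4): continuation = 1/1.06·[0.8667·0.0000 + 0.1333·12.2800] = 1.5447; exercise value = 2.6000 > continuation, so V_uu = 2.6000 (exercise)
Node ud (S = 35.2): continuation = 1/1.06·[0.8667·12.2800 + 0.1333·22.8400] = 12.9132; exercise value = 15.8000 > continuation, so V_ud = 15.8000 (exercise)
Node dd (S = 25.6): continuation = 1/1.06·[0.8667·22.8400 + 0.1333·30.5200] = 22.5132; exercise value = 25.4000 > continuation, so V_dd = 25.4000 (exercise)
Node u (S = 44): continuation = 1/1.06·[0.8667·2.6000 + 0.1333·15.8000] = 4.1132; exercise value = 7.0000 > continuation, so V_u = 7.0000 (exercise)
Node d (S = 32): continuation = 1/1.06·[0.8667·15.8000 + 0.1333·25.4000] = 16.1132; exercise value = 19.0000 > continuation, so V_d = 19.0000 (exercise)
Node 0 (S = 40): continuation = 1/1.06·[0.8667·7.0000 + 0.1333·19.0000] = 8.1132; exercise value = 11.0000 > continuation, so V_0 = 11.0000 (exercise)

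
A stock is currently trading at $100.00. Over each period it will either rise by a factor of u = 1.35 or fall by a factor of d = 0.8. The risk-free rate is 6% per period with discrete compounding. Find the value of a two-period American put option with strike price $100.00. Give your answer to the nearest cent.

Risk-neutral probability p = (1 + 0.06 − 0.8)/(1.35 − 0.8) = 0.2600/0.5500 = 0.4727
Terminal stock prices: S_uu = 182.3, S_ud = 108, S_dd = 64
Terminal payoffs (K − S): max(-82.25, 0) = 0, max(-8, 0) = 0, max(36, 0) = 36
Node u (S = 135): continuation = 1/1.06·[0.4727·0.0000 + 0.5273·0.0000] = 0.0000; exercise value = 0.0000 ≤ continuation, so V_u = 0.0000
Node d (S = 80): continuation = 1/1.06·[0.4727·0.0000 + 0.5273·36.0000] = 17.9074; exercise value = 20.0000 > continuation, so V_d = 20.0000 (exercise)
Node 0 (S = 100): continuation = 1/1.06·[0.4727·0.0000 + 0.5273·20.0000] = 9.9485; exercise value = 0.0000 ≤ continuation, so V_0 = 9.9485

$9.95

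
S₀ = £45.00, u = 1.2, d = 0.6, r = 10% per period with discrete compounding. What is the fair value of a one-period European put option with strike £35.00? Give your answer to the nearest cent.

Risk-neutral probability p = (1 + 0.1 − 0.6)/(1.2 − 0.6) = 0.5000/0.6000 = 0.8333
Terminal stock prices: S_u = 54, S_d = 27
Terminal payoffs (K − S): max(-19, 0) = 0, max(8, 0) = 8
Node 0 (S = 45): V_0 = 1/1.1·[0.8333·0.0000 + 0.1667·8.0000] = 1.2121

£1.21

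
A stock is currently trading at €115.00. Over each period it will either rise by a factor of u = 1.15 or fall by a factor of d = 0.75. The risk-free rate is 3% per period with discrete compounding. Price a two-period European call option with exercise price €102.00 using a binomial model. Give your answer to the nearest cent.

Risk-neutral probability p = (1 + 0.03 − 0.75)/(1.15 − 0.75) = 0.2800/0.4000 = 0.7000
Terminal stock prices: S_uu = 152.1, S_ud = 99.19, S_dd = 64.69
Terminal payoffs (S − K): max(50.09, 0) = 50.09, max(-2.812, 0) = 0, max(-37.31, 0) = 0
Node u (S = 132.2): V_u = 1/1.03·[0.7000·50.0875 + 0.3000·0.0000] = 34.0400
Node d (S = 86.25): V_d = 1/1.03·[0.7000·0.0000 + 0.3000·0.0000] = 0.0000
Node 0 (S = 115): V_0 = 1/1.03·[0.7000·34.0400 + 0.3000·0.0000] = 23.1340

€23.13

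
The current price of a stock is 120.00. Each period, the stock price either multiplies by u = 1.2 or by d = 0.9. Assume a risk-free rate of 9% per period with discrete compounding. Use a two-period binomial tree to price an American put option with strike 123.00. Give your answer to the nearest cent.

5.05

Risk-neutral probability p = (1 + 0.09 − 0.9)/(1.2 − 0.9) = 0.1900/0.3000 = 0.6333
Terminal stock prices: S_uu = 172.8, S_ud = 129.6, S_dd = 97.2
Terminal payoffs (K − S): max(-49.8, 0) = 0, max(-6.6, 0) = 0, max(25.8, 0) = 25.8
Node u (S = 144): continuation = 1/1.09·[0.6333·0.0000 + 0.3667·0.0000] = 0.0000; exercise value = 0.0000 ≤ continuation, so V_u = 0.0000
Node d (S = 108): continuation = 1/1.09·[0.6333·0.0000 + 0.3667·25.8000] = 8.6789; exercise value = 15.0000 > continuation, so V_d = 15.0000 (exercise)
Node 0 (S = 120): continuation = 1/1.09·[0.6333·0.0000 + 0.3667·15.0000] = 5.0459; exercise value = 3.0000 ≤ continuation, so V_0 = 5.0459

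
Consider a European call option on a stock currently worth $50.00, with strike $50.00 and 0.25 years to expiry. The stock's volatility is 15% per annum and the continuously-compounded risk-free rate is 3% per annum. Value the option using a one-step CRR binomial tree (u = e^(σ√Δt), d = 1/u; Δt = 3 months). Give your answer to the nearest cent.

$2.05

CRR parameters: u = e^(σ√Δt) = e^(0.15·√0.25) = 1.0779, d = 1/u = 0.9277
Per-period rate: rΔt = 0.03·0.25 = 0.0075, so R = e^0.0075 = 1.0075
Risk-neutral probability p = (e^0.0075 − 0.9277)/(1.0779 − 0.9277) = 0.0798/0.1501 = 0.5314
Terminal stock prices: S_u = 53.89, S_d = 46.39
Terminal payoffs (S − K): max(3.894, 0) = 3.894, max(-3.613, 0) = 0
Node 0 (S = 50): V_0 = e^(−0.0075)·[0.5314·3.8942 + 0.4686·0.0000] = 2.0539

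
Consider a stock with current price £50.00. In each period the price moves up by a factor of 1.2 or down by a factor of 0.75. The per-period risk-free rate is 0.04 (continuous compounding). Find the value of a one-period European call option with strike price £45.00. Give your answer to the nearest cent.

Risk-neutral probability p = (e^0.04 − 0.75)/(1.2 − 0.75) = 0.2908/0.4500 = 0.6462
Terminal stock prices: S_u = 60, S_d = 37.5
Terminal payoffs (S − K): max(15, 0) = 15, max(-7.5, 0) = 0
Node 0 (S = 50): V_0 = e^(−0.04)·[0.6462·15.0000 + 0.3538·0.0000] = 9.3136

£9.31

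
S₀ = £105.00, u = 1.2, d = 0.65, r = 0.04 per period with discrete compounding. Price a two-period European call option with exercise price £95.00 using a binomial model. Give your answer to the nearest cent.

Risk-neutral probability p = (1 + 0.04 − 0.65)/(1.2 − 0.65) = 0.3900/0.5500 = 0.7091
Terminal stock prices: S_uu = 151.2, S_ud = 81.9, S_dd = 44.36
Terminal payoffs (S − K): max(56.2, 0) = 56.2, max(-13.1, 0) = 0, max(-50.64, 0) = 0
Node u (S = 126): V_u = 1/1.04·[0.7091·56.2000 + 0.2909·0.0000] = 38.3182
Node d (S = 68.25): V_d = 1/1.04·[0.7091·0.0000 + 0.2909·0.0000] = 0.0000
Node 0 (S = 105): V_0 = 1/1.04·[0.7091·38.3182 + 0.2909·0.0000] = 26.1260

£26.13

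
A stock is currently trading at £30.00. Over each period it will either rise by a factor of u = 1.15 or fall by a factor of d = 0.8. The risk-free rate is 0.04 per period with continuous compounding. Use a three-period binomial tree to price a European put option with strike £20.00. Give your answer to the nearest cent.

Risk-neutral probability p = (e^0.04 − 0.8)/(1.15 − 0.8) = 0.2408/0.3500 = 0.6880
Terminal stock prices: S_uuu = 45.63, S_uud = 31.74, S_udd = 22.08, S_ddd = 15.36
Terminal payoffs (K − S): max(-25.63, 0) = 0, max(-11.74, 0) = 0, max(-2.08, 0) = 0, max(4.64, 0) = 4.64
Node uu (S = 39.67): V_uu = e^(−0.04)·[0.6880·0.0000 + 0.3120·0.0000] = 0.0000
Node ud (S = 27.6): V_ud = e^(−0.04)·[0.6880·0.0000 + 0.3120·0.0000] = 0.0000
Node dd (S = 19.2): V_dd = e^(−0.04)·[0.6880·0.0000 + 0.3120·4.6400] = 1.3908
Node u (S = 34.5): V_u = e^(−0.04)·[0.6880·0.0000 + 0.3120·0.0000] = 0.0000
Node d (S = 24): V_d = e^(−0.04)·[0.6880·0.0000 + 0.3120·1.3908] = 0.4169
Node 0 (S = 30): V_0 = e^(−0.04)·[0.6880·0.0000 + 0.3120·0.4169] = 0.1250

£0.12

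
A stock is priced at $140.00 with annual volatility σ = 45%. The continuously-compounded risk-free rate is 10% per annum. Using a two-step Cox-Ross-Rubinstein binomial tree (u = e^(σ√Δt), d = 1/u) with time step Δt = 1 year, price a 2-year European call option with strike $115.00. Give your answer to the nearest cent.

CRR parameters: u = e^(σ√Δt) = e^(0.45·√1) = 1.5683, d = 1/u = 0.6376
Per-period rate: rΔt = 0.1·1 = 0.1, so R = e^0.1 = 1.1052
Risk-neutral probability p = (e^0.1 − 0.6376)/(1.5683 − 0.6376) = 0.4675/0.9307 = 0.5024
Terminal stock prices: S_uu = 344.3, S_ud = 140, S_dd = 56.92
Terminal payoffs (S − K): max(229.3, 0) = 229.3, max(25, 0) = 25, max(-58.08, 0) = 0
Node u (S = 219.6): V_u = e^(−0.1)·[0.5024·229.3444 + 0.4976·25.0000] = 115.5074
Node d (S = 89.27): V_d = e^(−0.1)·[0.5024·25.0000 + 0.4976·0.0000] = 11.3640
Node 0 (S = 140): V_0 = e^(−0.1)·[0.5024·115.5074 + 0.4976·11.3640] = 57.6218

$57.62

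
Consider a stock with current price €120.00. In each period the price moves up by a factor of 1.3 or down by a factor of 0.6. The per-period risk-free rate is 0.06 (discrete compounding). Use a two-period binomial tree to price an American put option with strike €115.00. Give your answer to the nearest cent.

€18.20

Risk-neutral probability p = (1 + 0.06 − 0.6)/(1.3 − 0.6) = 0.4600/0.7000 = 0.6571
Terminal stock prices: S_uu = 202.8, S_ud = 93.6, S_dd = 43.2
Terminal payoffs (K − S): max(-87.8, 0) = 0, max(21.4, 0) = 21.4, max(71.8, 0) = 71.8
Node u (S = 156): continuation = 1/1.06·[0.6571·0.0000 + 0.3429·21.4000] = 6.9218; exercise value = 0.0000 ≤ continuation, so V_u = 6.9218
Node d (S = 72): continuation = 1/1.06·[0.6571·21.4000 + 0.3429·71.8000] = 36.4906; exercise value = 43.0000 > continuation, so V_d = 43.0000 (exercise)
Node 0 (S = 120): continuation = 1/1.06·[0.6571·6.9218 + 0.3429·43.0000] = 18.1995; exercise value = 0.0000 ≤ continuation, so V_0 = 18.1995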